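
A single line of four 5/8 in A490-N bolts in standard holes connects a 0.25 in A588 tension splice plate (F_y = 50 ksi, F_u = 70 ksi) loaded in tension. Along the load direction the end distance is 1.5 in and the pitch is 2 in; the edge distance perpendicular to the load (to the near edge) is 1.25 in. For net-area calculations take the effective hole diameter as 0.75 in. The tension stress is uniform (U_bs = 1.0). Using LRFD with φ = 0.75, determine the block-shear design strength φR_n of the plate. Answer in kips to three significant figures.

49.9 kips

Shear plane L_v = 1.5 + 3·2 = 7.5 in; A_gv = 7.5 × 0.25 = 1.875 in².
A_nv = (7.5 − 3.5·0.75) × 0.25 = 1.219 in².
A_nt = (1.25 − 0.5·0.75) × 0.25 = 0.2188 in².
0.6 F_u A_nv = 51.19 kips; 0.6 F_y A_gv = 56.25 kips → shear rupture governs the shear term.
R_n = 51.19 + 1.0 × 70 × 0.2188 = 66.5 kips.
Design strength φR_n = 0.75 × 66.5 = 49.9 kips.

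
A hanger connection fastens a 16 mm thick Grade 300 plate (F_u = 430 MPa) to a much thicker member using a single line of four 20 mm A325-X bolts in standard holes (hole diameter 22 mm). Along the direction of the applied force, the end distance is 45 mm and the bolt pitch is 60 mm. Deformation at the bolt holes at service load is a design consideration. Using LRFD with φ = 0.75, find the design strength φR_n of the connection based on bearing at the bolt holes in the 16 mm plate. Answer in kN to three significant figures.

916 kN

Per bolt r_n = 1.2 l_c t F_u ≤ 2.4 d t F_u; upper limit = 2.4 × 20 × 16 × 430 / 1000 = 330.2 kN.
Edge bolt: l_c = 45 − 22/2 = 34 mm → 1.2 × 34 × 16 × 430 / 1000 = 280.7 → r_n = 280.7 kN.
Interior bolts: l_c = 60 − 22 = 38 mm → 1.2 × 38 × 16 × 430 / 1000 = 313.7 → r_n = 313.7 kN.
R_n = 1 × 280.7 + 3 × 313.7 = 1222 kN.
Design strength φR_n = 0.75 × 1222 = 916 kN.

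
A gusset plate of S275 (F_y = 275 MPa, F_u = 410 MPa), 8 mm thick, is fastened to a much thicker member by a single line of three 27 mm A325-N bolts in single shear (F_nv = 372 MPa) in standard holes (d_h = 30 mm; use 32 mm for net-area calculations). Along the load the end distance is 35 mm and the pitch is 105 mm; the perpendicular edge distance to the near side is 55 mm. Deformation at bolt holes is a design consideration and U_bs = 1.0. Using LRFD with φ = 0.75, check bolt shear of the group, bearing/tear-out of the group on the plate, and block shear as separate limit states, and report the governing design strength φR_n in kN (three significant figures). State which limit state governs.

Bolt shear: A_b = π·27²/4 = 572.6 mm²; R_n = 372 × 572.6 × 3 × 1 / 1000 = 639 kN → 0.75 × 639 = 479 kN.
Bearing: edge l_c = 20, r_n = 78.72 kN; interior l_c = 75, r_n = 212.5 kN; R_n = 78.72 + 2·212.5 = 503.8 kN → 378 kN.
Block shear: A_gv = 1960, A_nv = 1320, A_nt = 312 mm²; R_n = min(0.6F_uA_nv, 0.6F_yA_gv) + U_bs·F_u·A_nt = 451.3 kN → 338 kN.
Block shear governs: 338 kN.

338 kN (block shear governs)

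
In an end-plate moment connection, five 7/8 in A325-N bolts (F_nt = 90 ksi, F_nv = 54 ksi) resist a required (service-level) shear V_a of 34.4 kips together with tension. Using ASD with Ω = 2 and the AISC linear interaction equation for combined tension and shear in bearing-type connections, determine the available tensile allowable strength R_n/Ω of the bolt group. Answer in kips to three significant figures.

119 kips

A_b = π·0.875²/4 = 0.6013 in²; f_rv = 34.4 / (5 × 0.6013) = 11.44 ksi.
F'_nt = 1.3 F_nt − (Ω F_nt / F_nv) f_rv = 1.3·90 − (2·90/54)·11.44 = 78.86 ksi, capped at F_nt → F'_nt = 78.86 ksi.
R_n = F'_nt · A_b · n = 78.86 × 0.6013 × 5 = 237.1 kips.
Allowable strength R_n/Ω = 237.1 / 2 = 119 kips.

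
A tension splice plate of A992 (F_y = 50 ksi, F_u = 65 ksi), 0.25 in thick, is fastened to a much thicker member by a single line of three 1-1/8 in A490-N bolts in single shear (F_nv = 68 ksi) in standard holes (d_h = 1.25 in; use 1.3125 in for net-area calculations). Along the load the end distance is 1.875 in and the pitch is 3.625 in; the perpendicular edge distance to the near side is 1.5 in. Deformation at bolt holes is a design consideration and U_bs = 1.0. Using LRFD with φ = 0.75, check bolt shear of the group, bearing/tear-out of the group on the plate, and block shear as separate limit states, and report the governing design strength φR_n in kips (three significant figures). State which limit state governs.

Bolt shear: A_b = π·1.125²/4 = 0.994 in²; R_n = 68 × 0.994 × 3 × 1 = 202.8 kips → 0.75 × 202.8 = 152 kips.
Bearing: edge l_c = 1.25, r_n = 24.38 kips; interior l_c = 2.375, r_n = 43.87 kips; R_n = 24.38 + 2·43.87 = 112.1 kips → 84.1 kips.
Block shear: A_gv = 2.281, A_nv = 1.461, A_nt = 0.2109 in²; R_n = min(0.6F_uA_nv, 0.6F_yA_gv) + U_bs·F_u·A_nt = 70.69 kips → 53 kips.
Block shear governs: 53 kips.

53 kips (block shear governs)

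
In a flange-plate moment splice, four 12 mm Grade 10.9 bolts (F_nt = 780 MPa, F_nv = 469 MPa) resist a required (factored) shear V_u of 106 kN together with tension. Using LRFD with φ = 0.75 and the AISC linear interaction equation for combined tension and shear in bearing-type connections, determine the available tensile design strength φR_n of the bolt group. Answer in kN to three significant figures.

A_b = π·12²/4 = 113.1 mm²; f_rv = 106 × 1000 / (4 × 113.1) = 234.3 MPa.
F'_nt = 1.3 F_nt − (F_nt / φF_nv) f_rv = 1.3·780 − (780/(0.75·469))·234.3 = 494.4 MPa, capped at F_nt → F'_nt = 494.4 MPa.
R_n = F'_nt · A_b · n = 494.4 × 113.1 × 4 / 1000 = 223.7 kN.
Design strength φR_n = 0.75 × 223.7 = 168 kN.

168 kN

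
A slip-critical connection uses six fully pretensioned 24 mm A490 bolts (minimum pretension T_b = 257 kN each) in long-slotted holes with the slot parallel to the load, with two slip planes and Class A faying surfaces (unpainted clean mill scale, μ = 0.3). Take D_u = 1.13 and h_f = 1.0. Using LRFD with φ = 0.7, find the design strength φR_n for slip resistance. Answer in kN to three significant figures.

R_n = μ · D_u · h_f · T_b · n_s · n_b = 0.3 × 1.13 × 1.0 × 257 × 2 × 6 = 1045 kN.
Design strength φR_n = 0.7 × 1045 = 732 kN.

732 kN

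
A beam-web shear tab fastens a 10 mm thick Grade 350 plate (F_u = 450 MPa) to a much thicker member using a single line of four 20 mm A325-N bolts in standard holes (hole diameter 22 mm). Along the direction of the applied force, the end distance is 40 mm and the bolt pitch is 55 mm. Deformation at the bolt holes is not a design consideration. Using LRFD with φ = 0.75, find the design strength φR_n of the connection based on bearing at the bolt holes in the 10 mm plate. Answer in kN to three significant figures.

648 kN

Per bolt r_n = 1.5 l_c t F_u ≤ 3.0 d t F_u; upper limit = 3.0 × 20 × 10 × 450 / 1000 = 270 kN.
Edge bolt: l_c = 40 − 22/2 = 29 mm → 1.5 × 29 × 10 × 450 / 1000 = 195.8 → r_n = 195.8 kN.
Interior bolts: l_c = 55 − 22 = 33 mm → 1.5 × 33 × 10 × 450 / 1000 = 222.8 → r_n = 222.8 kN.
R_n = 1 × 195.8 + 3 × 222.8 = 864 kN.
Design strength φR_n = 0.75 × 864 = 648 kN.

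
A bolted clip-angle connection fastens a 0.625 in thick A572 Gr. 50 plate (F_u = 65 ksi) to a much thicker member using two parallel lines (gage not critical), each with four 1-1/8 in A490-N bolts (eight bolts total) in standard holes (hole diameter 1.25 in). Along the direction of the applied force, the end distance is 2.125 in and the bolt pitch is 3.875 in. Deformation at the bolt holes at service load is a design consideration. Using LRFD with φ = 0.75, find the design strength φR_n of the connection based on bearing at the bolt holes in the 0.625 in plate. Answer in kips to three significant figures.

603 kips

Per bolt r_n = 1.2 l_c t F_u ≤ 2.4 d t F_u; upper limit = 2.4 × 1.125 × 0.625 × 65 = 109.7 kips.
Edge bolt: l_c = 2.125 − 1.25/2 = 1.5 in → 1.2 × 1.5 × 0.625 × 65 = 73.12 → r_n = 73.12 kips.
Interior bolts: l_c = 3.875 − 1.25 = 2.625 in → 1.2 × 2.625 × 0.625 × 65 = 128 → r_n = 109.7 kips.
R_n = 2 × 73.12 + 6 × 109.7 = 804.4 kips.
Design strength φR_n = 0.75 × 804.4 = 603 kips.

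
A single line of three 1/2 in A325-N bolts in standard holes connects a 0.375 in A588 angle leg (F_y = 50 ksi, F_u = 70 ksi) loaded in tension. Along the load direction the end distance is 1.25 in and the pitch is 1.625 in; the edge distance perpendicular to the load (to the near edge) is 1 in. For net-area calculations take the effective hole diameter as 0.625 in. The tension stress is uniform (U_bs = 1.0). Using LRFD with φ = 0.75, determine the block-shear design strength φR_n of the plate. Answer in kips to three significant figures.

48.2 kips

Shear plane L_v = 1.25 + 2·1.625 = 4.5 in; A_gv = 4.5 × 0.375 = 1.688 in².
A_nv = (4.5 − 2.5·0.625) × 0.375 = 1.102 in².
A_nt = (1 − 0.5·0.625) × 0.375 = 0.2578 in².
0.6 F_u A_nv = 46.27 kips; 0.6 F_y A_gv = 50.62 kips → shear rupture governs the shear term.
R_n = 46.27 + 1.0 × 70 × 0.2578 = 64.31 kips.
Design strength φR_n = 0.75 × 64.31 = 48.2 kips.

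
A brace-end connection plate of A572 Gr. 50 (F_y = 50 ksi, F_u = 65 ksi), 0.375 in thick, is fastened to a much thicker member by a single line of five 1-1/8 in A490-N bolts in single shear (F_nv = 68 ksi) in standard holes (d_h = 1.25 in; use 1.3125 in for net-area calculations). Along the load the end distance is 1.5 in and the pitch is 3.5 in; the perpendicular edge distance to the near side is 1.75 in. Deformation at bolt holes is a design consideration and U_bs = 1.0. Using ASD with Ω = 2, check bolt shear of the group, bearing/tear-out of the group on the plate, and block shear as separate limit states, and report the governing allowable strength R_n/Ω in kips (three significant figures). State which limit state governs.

Bolt shear: A_b = π·1.125²/4 = 0.994 in²; R_n = 68 × 0.994 × 5 × 1 = 338 kips → 338 / 2 = 169 kips.
Bearing: edge l_c = 0.875, r_n = 25.59 kips; interior l_c = 2.25, r_n = 65.81 kips; R_n = 25.59 + 4·65.81 = 288.8 kips → 144 kips.
Block shear: A_gv = 5.812, A_nv = 3.598, A_nt = 0.4102 in²; R_n = min(0.6F_uA_nv, 0.6F_yA_gv) + U_bs·F_u·A_nt = 167 kips → 83.5 kips.
Block shear governs: 83.5 kips.

83.5 kips (block shear governs)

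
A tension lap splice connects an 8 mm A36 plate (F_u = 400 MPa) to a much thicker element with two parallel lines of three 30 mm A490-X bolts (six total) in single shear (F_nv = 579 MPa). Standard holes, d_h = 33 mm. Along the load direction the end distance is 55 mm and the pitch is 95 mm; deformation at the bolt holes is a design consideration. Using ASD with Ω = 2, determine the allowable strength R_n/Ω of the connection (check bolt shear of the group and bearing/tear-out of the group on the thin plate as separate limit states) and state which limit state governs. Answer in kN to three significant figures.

609 kN (bearing governs)

Bolt shear: A_b = π·30²/4 = 706.9 mm²; R_n = 579 × 706.9 × 6 × 1 / 1000 = 2456 kN → 2456 / 2 = 1230 kN.
Bearing (1.2 l_c t F_u ≤ 2.4 d t F_u): upper limit = 2.4·30·8·400 / 1000 = 230.4 kN.
  Edge l_c = 55 − 33/2 = 38.5 → r_n = 147.8 kN; interior l_c = 95 − 33 = 62 → r_n = 230.4 kN.
  R_n,bearing = 2·147.8 + 4·230.4 = 1217 kN → 1217 / 2 = 609 kN.
Bearing governs: 609 kN.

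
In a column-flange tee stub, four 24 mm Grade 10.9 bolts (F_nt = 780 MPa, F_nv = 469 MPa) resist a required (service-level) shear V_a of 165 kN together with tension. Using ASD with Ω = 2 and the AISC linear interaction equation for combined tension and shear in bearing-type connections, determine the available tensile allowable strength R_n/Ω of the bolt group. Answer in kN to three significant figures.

643 kN

A_b = π·24²/4 = 452.4 mm²; f_rv = 165 × 1000 / (4 × 452.4) = 91.18 MPa.
F'_nt = 1.3 F_nt − (Ω F_nt / F_nv) f_rv = 1.3·780 − (2·780/469)·91.18 = 710.7 MPa, capped at F_nt → F'_nt = 710.7 MPa.
R_n = F'_nt · A_b · n = 710.7 × 452.4 × 4 / 1000 = 1286 kN.
Allowable strength R_n/Ω = 1286 / 2 = 643 kN.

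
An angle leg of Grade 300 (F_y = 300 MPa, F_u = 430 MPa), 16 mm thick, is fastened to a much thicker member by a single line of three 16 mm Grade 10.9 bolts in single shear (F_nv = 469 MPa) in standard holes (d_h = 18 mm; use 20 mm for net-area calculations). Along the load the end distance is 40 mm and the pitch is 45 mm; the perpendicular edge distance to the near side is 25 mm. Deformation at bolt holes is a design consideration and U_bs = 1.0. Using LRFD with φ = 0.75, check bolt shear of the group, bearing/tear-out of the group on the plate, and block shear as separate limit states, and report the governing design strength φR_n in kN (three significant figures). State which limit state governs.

Bolt shear: A_b = π·16²/4 = 201.1 mm²; R_n = 469 × 201.1 × 3 × 1 / 1000 = 282.9 kN → 0.75 × 282.9 = 212 kN.
Bearing: edge l_c = 31, r_n = 255.9 kN; interior l_c = 27, r_n = 222.9 kN; R_n = 255.9 + 2·222.9 = 701.8 kN → 526 kN.
Block shear: A_gv = 2080, A_nv = 1280, A_nt = 240 mm²; R_n = min(0.6F_uA_nv, 0.6F_yA_gv) + U_bs·F_u·A_nt = 433.4 kN → 325 kN.
Bolt shear governs: 212 kN.

212 kN (bolt shear governs)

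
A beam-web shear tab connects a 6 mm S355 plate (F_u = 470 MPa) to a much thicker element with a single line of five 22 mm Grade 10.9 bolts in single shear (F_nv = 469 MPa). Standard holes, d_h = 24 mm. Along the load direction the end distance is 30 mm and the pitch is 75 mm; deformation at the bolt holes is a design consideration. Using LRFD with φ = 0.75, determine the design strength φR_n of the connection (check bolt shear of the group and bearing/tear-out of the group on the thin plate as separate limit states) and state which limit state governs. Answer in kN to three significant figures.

492 kN (bearing governs)

Bolt shear: A_b = π·22²/4 = 380.1 mm²; R_n = 469 × 380.1 × 5 × 1 / 1000 = 891.4 kN → 0.75 × 891.4 = 669 kN.
Bearing (1.2 l_c t F_u ≤ 2.4 d t F_u): upper limit = 2.4·22·6·470 / 1000 = 148.9 kN.
  Edge l_c = 30 − 24/2 = 18 → r_n = 60.91 kN; interior l_c = 75 − 24 = 51 → r_n = 148.9 kN.
  R_n,bearing = 1·60.91 + 4·148.9 = 656.5 kN → 0.75 × 656.5 = 492 kN.
Bearing governs: 492 kN.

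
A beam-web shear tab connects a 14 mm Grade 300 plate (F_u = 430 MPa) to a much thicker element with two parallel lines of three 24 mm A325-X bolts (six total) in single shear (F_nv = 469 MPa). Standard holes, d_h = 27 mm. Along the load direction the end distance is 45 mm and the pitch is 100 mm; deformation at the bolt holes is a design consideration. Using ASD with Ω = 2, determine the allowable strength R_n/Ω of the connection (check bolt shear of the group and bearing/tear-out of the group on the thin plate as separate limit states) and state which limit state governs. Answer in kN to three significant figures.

637 kN (bolt shear governs)

Bolt shear: A_b = π·24²/4 = 452.4 mm²; R_n = 469 × 452.4 × 6 × 1 / 1000 = 1273 kN → 1273 / 2 = 637 kN.
Bearing (1.2 l_c t F_u ≤ 2.4 d t F_u): upper limit = 2.4·24·14·430 / 1000 = 346.8 kN.
  Edge l_c = 45 − 27/2 = 31.5 → r_n = 227.6 kN; interior l_c = 100 − 27 = 73 → r_n = 346.8 kN.
  R_n,bearing = 2·227.6 + 4·346.8 = 1842 kN → 1842 / 2 = 921 kN.
Bolt shear governs: 637 kN.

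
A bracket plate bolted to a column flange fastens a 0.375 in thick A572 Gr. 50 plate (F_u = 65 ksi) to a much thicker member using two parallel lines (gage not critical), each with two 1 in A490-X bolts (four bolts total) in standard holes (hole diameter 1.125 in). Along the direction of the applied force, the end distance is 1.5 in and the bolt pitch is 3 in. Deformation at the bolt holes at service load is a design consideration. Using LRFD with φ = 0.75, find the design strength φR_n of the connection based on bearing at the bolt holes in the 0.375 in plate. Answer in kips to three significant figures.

123 kips

Per bolt r_n = 1.2 l_c t F_u ≤ 2.4 d t F_u; upper limit = 2.4 × 1 × 0.375 × 65 = 58.5 kips.
Edge bolt: l_c = 1.5 − 1.125/2 = 0.9375 in → 1.2 × 0.9375 × 0.375 × 65 = 27.42 → r_n = 27.42 kips.
Interior bolts: l_c = 3 − 1.125 = 1.875 in → 1.2 × 1.875 × 0.375 × 65 = 54.84 → r_n = 54.84 kips.
R_n = 2 × 27.42 + 2 × 54.84 = 164.5 kips.
Design strength φR_n = 0.75 × 164.5 = 123 kips.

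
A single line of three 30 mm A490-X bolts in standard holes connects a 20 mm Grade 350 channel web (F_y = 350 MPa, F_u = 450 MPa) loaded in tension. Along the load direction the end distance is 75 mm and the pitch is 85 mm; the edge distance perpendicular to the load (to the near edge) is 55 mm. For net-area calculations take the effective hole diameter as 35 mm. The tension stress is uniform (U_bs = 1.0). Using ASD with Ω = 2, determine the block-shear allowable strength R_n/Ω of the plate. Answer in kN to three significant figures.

594 kN

Shear plane L_v = 75 + 2·85 = 245 mm; A_gv = 245 × 20 = 4900 mm².
A_nv = (245 − 2.5·35) × 20 = 3150 mm².
A_nt = (55 − 0.5·35) × 20 = 750 mm².
0.6 F_u A_nv = 850.5 kN; 0.6 F_y A_gv = 1029 kN → shear rupture governs the shear term.
R_n = 850.5 + 1.0 × 450 × 750 / 1000 = 1188 kN.
Allowable strength R_n/Ω = 1188 / 2 = 594 kN.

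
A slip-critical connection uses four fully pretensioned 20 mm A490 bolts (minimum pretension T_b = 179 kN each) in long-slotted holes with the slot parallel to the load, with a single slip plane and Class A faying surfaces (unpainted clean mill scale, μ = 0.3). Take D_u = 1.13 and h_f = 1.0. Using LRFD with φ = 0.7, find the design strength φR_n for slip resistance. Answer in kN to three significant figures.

R_n = μ · D_u · h_f · T_b · n_s · n_b = 0.3 × 1.13 × 1.0 × 179 × 1 × 4 = 242.7 kN.
Design strength φR_n = 0.7 × 242.7 = 170 kN.

170 kN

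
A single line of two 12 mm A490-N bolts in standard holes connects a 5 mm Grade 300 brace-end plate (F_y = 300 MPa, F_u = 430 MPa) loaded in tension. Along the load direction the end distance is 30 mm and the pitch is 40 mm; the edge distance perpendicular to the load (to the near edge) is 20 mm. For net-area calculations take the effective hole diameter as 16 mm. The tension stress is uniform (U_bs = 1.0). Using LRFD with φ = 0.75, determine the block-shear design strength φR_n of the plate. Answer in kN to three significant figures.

Shear plane L_v = 30 + 1·40 = 70 mm; A_gv = 70 × 5 = 350 mm².
A_nv = (70 − 1.5·16) × 5 = 230 mm².
A_nt = (20 − 0.5·16) × 5 = 60 mm².
0.6 F_u A_nv = 59.34 kN; 0.6 F_y A_gv = 63 kN → shear rupture governs the shear term.
R_n = 59.34 + 1.0 × 430 × 60 / 1000 = 85.14 kN.
Design strength φR_n = 0.75 × 85.14 = 63.9 kN.

63.9 kN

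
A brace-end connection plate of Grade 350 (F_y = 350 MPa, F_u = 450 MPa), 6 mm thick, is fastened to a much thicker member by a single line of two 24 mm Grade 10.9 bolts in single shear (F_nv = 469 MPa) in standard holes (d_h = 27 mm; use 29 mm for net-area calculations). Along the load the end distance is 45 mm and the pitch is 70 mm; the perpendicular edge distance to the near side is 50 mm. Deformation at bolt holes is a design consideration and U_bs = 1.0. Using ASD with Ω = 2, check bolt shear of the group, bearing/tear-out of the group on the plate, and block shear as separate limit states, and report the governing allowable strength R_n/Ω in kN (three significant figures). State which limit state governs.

106 kN (block shear governs)

Bolt shear: A_b = π·24²/4 = 452.4 mm²; R_n = 469 × 452.4 × 2 × 1 / 1000 = 424.3 kN → 424.3 / 2 = 212 kN.
Bearing: edge l_c = 31.5, r_n = 102.1 kN; interior l_c = 43, r_n = 139.3 kN; R_n = 102.1 + 1·139.3 = 241.4 kN → 121 kN.
Block shear: A_gv = 690, A_nv = 429, A_nt = 213 mm²; R_n = min(0.6F_uA_nv, 0.6F_yA_gv) + U_bs·F_u·A_nt = 211.7 kN → 106 kN.
Block shear governs: 106 kN.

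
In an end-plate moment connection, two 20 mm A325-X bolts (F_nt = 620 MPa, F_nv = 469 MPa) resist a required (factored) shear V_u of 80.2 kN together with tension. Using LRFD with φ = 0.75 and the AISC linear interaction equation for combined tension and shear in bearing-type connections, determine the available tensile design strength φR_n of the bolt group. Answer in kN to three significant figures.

A_b = π·20²/4 = 314.2 mm²; f_rv = 80.2 × 1000 / (2 × 314.2) = 127.6 MPa.
F'_nt = 1.3 F_nt − (F_nt / φF_nv) f_rv = 1.3·620 − (620/(0.75·469))·127.6 = 581 MPa, capped at F_nt → F'_nt = 581 MPa.
R_n = F'_nt · A_b · n = 581 × 314.2 × 2 / 1000 = 365.1 kN.
Design strength φR_n = 0.75 × 365.1 = 274 kN.

274 kN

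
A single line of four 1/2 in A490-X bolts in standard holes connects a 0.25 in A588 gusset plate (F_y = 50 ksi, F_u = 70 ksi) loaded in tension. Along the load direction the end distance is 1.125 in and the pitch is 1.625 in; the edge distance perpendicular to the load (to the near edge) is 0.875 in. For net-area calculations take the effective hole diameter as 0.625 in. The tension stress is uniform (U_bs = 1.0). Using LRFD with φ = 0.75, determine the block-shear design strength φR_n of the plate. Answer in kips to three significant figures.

Shear plane L_v = 1.125 + 3·1.625 = 6 in; A_gv = 6 × 0.25 = 1.5 in².
A_nv = (6 − 3.5·0.625) × 0.25 = 0.9531 in².
A_nt = (0.875 − 0.5·0.625) × 0.25 = 0.1406 in².
0.6 F_u A_nv = 40.03 kips; 0.6 F_y A_gv = 45 kips → shear rupture governs the shear term.
R_n = 40.03 + 1.0 × 70 × 0.1406 = 49.88 kips.
Design strength φR_n = 0.75 × 49.88 = 37.4 kips.

37.4 kips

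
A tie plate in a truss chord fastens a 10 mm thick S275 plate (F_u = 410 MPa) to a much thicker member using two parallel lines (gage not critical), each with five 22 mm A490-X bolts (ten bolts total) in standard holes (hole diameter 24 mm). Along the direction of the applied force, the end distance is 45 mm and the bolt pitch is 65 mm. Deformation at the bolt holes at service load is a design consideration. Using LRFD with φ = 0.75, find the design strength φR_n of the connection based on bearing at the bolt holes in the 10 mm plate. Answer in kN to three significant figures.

1450 kN

Per bolt r_n = 1.2 l_c t F_u ≤ 2.4 d t F_u; upper limit = 2.4 × 22 × 10 × 410 / 1000 = 216.5 kN.
Edge bolt: l_c = 45 − 24/2 = 33 mm → 1.2 × 33 × 10 × 410 / 1000 = 162.4 → r_n = 162.4 kN.
Interior bolts: l_c = 65 − 24 = 41 mm → 1.2 × 41 × 10 × 410 / 1000 = 201.7 → r_n = 201.7 kN.
R_n = 2 × 162.4 + 8 × 201.7 = 1938 kN.
Design strength φR_n = 0.75 × 1938 = 1450 kN.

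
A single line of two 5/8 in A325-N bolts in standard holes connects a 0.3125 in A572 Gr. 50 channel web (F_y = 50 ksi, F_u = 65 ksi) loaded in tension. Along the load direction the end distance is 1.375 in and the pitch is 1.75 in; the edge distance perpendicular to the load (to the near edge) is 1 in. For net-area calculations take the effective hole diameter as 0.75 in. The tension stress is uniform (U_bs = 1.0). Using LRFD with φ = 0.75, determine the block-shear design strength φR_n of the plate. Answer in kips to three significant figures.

27.8 kips

Shear plane L_v = 1.375 + 1·1.75 = 3.125 in; A_gv = 3.125 × 0.3125 = 0.9766 in².
A_nv = (3.125 − 1.5·0.75) × 0.3125 = 0.625 in².
A_nt = (1 − 0.5·0.75) × 0.3125 = 0.1953 in².
0.6 F_u A_nv = 24.38 kips; 0.6 F_y A_gv = 29.3 kips → shear rupture governs the shear term.
R_n = 24.38 + 1.0 × 65 × 0.1953 = 37.07 kips.
Design strength φR_n = 0.75 × 37.07 = 27.8 kips.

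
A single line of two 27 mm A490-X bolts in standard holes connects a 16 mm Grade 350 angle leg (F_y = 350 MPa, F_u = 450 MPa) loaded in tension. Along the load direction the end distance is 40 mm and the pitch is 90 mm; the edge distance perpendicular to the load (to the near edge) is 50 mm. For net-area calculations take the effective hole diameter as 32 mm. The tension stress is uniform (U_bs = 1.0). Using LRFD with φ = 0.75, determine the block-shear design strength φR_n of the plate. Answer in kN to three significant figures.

Shear plane L_v = 40 + 1·90 = 130 mm; A_gv = 130 × 16 = 2080 mm².
A_nv = (130 − 1.5·32) × 16 = 1312 mm².
A_nt = (50 − 0.5·32) × 16 = 544 mm².
0.6 F_u A_nv = 354.2 kN; 0.6 F_y A_gv = 436.8 kN → shear rupture governs the shear term.
R_n = 354.2 + 1.0 × 450 × 544 / 1000 = 599 kN.
Design strength φR_n = 0.75 × 599 = 449 kN.

449 kN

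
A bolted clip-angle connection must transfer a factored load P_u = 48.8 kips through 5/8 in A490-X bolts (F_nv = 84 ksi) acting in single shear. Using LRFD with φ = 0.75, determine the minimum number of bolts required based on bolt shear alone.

3 bolts

A_b = π·0.625²/4 = 0.3068 in².
Per-bolt design strength φR_n = 0.75 × 84 × 0.3068 × 1 = 19.33 kips.
n ≥ 48.8 / 19.33 = 2.525 → use 3 bolts.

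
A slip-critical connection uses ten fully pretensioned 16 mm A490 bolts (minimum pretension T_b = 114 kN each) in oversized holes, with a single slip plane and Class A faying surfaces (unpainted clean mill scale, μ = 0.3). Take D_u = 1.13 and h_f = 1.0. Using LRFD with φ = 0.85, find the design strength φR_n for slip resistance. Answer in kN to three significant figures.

328 kN

R_n = μ · D_u · h_f · T_b · n_s · n_b = 0.3 × 1.13 × 1.0 × 114 × 1 × 10 = 386.5 kN.
Design strength φR_n = 0.85 × 386.5 = 328 kN.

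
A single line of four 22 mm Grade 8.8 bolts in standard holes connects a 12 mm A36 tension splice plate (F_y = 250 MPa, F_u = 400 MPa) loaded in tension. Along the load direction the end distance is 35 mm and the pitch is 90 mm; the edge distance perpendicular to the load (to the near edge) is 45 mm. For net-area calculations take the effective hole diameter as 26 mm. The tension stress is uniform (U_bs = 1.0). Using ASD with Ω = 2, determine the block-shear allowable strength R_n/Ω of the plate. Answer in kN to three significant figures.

351 kN

Shear plane L_v = 35 + 3·90 = 305 mm; A_gv = 305 × 12 = 3660 mm².
A_nv = (305 − 3.5·26) × 12 = 2568 mm².
A_nt = (45 − 0.5·26) × 12 = 384 mm².
0.6 F_u A_nv = 616.3 kN; 0.6 F_y A_gv = 549 kN → shear yielding governs the shear term.
R_n = 549 + 1.0 × 400 × 384 / 1000 = 702.6 kN.
Allowable strength R_n/Ω = 702.6 / 2 = 351 kN.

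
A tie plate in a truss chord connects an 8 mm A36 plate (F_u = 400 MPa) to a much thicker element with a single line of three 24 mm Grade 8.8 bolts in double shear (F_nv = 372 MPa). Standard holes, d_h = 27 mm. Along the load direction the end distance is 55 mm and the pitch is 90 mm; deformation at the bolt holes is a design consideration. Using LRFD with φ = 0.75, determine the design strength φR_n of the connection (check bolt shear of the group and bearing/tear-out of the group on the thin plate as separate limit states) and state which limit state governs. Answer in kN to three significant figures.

396 kN (bearing governs)

Bolt shear: A_b = π·24²/4 = 452.4 mm²; R_n = 372 × 452.4 × 3 × 2 / 1000 = 1010 kN → 0.75 × 1010 = 757 kN.
Bearing (1.2 l_c t F_u ≤ 2.4 d t F_u): upper limit = 2.4·24·8·400 / 1000 = 184.3 kN.
  Edge l_c = 55 − 27/2 = 41.5 → r_n = 159.4 kN; interior l_c = 90 − 27 = 63 → r_n = 184.3 kN.
  R_n,bearing = 1·159.4 + 2·184.3 = 528 kN → 0.75 × 528 = 396 kN.
Bearing governs: 396 kN.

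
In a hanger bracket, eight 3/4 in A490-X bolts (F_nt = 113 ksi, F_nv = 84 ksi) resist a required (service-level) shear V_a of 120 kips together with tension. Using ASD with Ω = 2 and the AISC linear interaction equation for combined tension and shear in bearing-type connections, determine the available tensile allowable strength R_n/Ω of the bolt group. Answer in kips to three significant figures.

98.2 kips

A_b = π·0.75²/4 = 0.4418 in²; f_rv = 120 / (8 × 0.4418) = 33.95 ksi.
F'_nt = 1.3 F_nt − (Ω F_nt / F_nv) f_rv = 1.3·113 − (2·113/84)·33.95 = 55.55 ksi, capped at F_nt → F'_nt = 55.55 ksi.
R_n = F'_nt · A_b · n = 55.55 × 0.4418 × 8 = 196.3 kips.
Allowable strength R_n/Ω = 196.3 / 2 = 98.2 kips.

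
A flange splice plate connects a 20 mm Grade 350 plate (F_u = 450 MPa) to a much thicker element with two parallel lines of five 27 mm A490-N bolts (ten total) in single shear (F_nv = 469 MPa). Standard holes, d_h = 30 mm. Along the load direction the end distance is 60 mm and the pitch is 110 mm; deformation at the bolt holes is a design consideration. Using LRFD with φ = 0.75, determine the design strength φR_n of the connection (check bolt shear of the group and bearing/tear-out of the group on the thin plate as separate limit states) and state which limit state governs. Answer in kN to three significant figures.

2010 kN (bolt shear governs)

Bolt shear: A_b = π·27²/4 = 572.6 mm²; R_n = 469 × 572.6 × 10 × 1 / 1000 = 2685 kN → 0.75 × 2685 = 2010 kN.
Bearing (1.2 l_c t F_u ≤ 2.4 d t F_u): upper limit = 2.4·27·20·450 / 1000 = 583.2 kN.
  Edge l_c = 60 − 30/2 = 45 → r_n = 486 kN; interior l_c = 110 − 30 = 80 → r_n = 583.2 kN.
  R_n,bearing = 2·486 + 8·583.2 = 5638 kN → 0.75 × 5638 = 4230 kN.
Bolt shear governs: 2010 kN.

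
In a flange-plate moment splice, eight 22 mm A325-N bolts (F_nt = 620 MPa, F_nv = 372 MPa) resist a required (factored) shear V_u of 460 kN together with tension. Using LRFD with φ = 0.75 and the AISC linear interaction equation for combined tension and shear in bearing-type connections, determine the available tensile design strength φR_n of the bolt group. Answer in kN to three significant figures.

A_b = π·22²/4 = 380.1 mm²; f_rv = 460 × 1000 / (8 × 380.1) = 151.3 MPa.
F'_nt = 1.3 F_nt − (F_nt / φF_nv) f_rv = 1.3·620 − (620/(0.75·372))·151.3 = 469.9 MPa, capped at F_nt → F'_nt = 469.9 MPa.
R_n = F'_nt · A_b · n = 469.9 × 380.1 × 8 / 1000 = 1429 kN.
Design strength φR_n = 0.75 × 1429 = 1070 kN.

1070 kN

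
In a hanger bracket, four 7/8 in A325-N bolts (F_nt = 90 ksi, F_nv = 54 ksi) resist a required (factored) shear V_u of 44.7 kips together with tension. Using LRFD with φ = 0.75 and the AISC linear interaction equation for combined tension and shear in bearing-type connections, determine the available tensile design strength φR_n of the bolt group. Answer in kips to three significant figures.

137 kips

A_b = π·0.875²/4 = 0.6013 in²; f_rv = 44.7 / (4 × 0.6013) = 18.58 ksi.
F'_nt = 1.3 F_nt − (F_nt / φF_nv) f_rv = 1.3·90 − (90/(0.75·54))·18.58 = 75.7 ksi, capped at F_nt → F'_nt = 75.7 ksi.
R_n = F'_nt · A_b · n = 75.7 × 0.6013 × 4 = 182.1 kips.
Design strength φR_n = 0.75 × 182.1 = 137 kips.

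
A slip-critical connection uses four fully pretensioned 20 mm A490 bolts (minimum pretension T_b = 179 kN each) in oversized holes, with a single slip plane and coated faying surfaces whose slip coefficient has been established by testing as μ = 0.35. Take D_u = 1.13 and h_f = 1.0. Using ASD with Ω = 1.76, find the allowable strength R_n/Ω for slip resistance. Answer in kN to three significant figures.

R_n = μ · D_u · h_f · T_b · n_s · n_b = 0.35 × 1.13 × 1.0 × 179 × 1 × 4 = 283.2 kN.
Allowable strength R_n/Ω = 283.2 / 1.76 = 161 kN.

161 kN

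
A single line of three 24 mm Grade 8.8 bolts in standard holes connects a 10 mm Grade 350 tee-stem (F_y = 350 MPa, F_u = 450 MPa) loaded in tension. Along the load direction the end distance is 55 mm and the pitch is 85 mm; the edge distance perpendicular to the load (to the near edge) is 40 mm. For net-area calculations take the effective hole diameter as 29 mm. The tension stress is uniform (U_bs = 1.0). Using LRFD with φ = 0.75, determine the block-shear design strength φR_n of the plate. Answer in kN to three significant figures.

395 kN

Shear plane L_v = 55 + 2·85 = 225 mm; A_gv = 225 × 10 = 2250 mm².
A_nv = (225 − 2.5·29) × 10 = 1525 mm².
A_nt = (40 − 0.5·29) × 10 = 255 mm².
0.6 F_u A_nv = 411.8 kN; 0.6 F_y A_gv = 472.5 kN → shear rupture governs the shear term.
R_n = 411.8 + 1.0 × 450 × 255 / 1000 = 526.5 kN.
Design strength φR_n = 0.75 × 526.5 = 395 kN.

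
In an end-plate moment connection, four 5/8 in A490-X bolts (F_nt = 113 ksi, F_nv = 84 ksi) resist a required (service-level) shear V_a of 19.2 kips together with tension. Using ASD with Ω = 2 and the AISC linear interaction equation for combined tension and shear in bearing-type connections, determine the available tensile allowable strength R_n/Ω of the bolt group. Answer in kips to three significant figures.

64.3 kips

A_b = π·0.625²/4 = 0.3068 in²; f_rv = 19.2 / (4 × 0.3068) = 15.65 ksi.
F'_nt = 1.3 F_nt − (Ω F_nt / F_nv) f_rv = 1.3·113 − (2·113/84)·15.65 = 104.8 ksi, capped at F_nt → F'_nt = 104.8 ksi.
R_n = F'_nt · A_b · n = 104.8 × 0.3068 × 4 = 128.6 kips.
Allowable strength R_n/Ω = 128.6 / 2 = 64.3 kips.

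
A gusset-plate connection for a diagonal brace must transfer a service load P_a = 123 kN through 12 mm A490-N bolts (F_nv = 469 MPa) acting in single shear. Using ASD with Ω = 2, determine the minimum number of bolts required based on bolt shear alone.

A_b = π·12²/4 = 113.1 mm².
Per-bolt allowable strength R_n/Ω = 469 × 113.1 × 1 / 1000 / 2 = 26.52 kN.
n ≥ 123 / 26.52 = 4.638 → use 5 bolts.

5 bolts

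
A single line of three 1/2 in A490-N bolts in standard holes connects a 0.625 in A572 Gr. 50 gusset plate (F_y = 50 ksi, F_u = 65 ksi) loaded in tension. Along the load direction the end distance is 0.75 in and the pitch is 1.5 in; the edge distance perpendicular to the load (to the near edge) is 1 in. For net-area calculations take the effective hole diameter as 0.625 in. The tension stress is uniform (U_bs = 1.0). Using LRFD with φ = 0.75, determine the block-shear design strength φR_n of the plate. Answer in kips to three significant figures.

Shear plane L_v = 0.75 + 2·1.5 = 3.75 in; A_gv = 3.75 × 0.625 = 2.344 in².
A_nv = (3.75 − 2.5·0.625) × 0.625 = 1.367 in².
A_nt = (1 − 0.5·0.625) × 0.625 = 0.4297 in².
0.6 F_u A_nv = 53.32 kips; 0.6 F_y A_gv = 70.31 kips → shear rupture governs the shear term.
R_n = 53.32 + 1.0 × 65 × 0.4297 = 81.25 kips.
Design strength φR_n = 0.75 × 81.25 = 60.9 kips.

60.9 kips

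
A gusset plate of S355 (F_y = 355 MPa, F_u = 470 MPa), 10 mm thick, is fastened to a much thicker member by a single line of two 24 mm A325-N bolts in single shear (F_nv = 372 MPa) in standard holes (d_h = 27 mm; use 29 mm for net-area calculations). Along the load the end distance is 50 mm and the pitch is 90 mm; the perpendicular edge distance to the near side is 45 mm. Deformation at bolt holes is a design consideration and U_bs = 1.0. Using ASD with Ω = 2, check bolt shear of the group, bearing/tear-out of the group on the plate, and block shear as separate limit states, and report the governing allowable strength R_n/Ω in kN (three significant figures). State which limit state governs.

168 kN (bolt shear governs)

Bolt shear: A_b = π·24²/4 = 452.4 mm²; R_n = 372 × 452.4 × 2 × 1 / 1000 = 336.6 kN → 336.6 / 2 = 168 kN.
Bearing: edge l_c = 36.5, r_n = 205.9 kN; interior l_c = 63, r_n = 270.7 kN; R_n = 205.9 + 1·270.7 = 476.6 kN → 238 kN.
Block shear: A_gv = 1400, A_nv = 965, A_nt = 305 mm²; R_n = min(0.6F_uA_nv, 0.6F_yA_gv) + U_bs·F_u·A_nt = 415.5 kN → 208 kN.
Bolt shear governs: 168 kN.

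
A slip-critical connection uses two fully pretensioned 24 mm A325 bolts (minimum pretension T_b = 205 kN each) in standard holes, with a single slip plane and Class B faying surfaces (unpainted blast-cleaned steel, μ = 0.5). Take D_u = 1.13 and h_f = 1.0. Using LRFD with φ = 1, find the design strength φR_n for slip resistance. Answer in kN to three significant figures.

232 kN

R_n = μ · D_u · h_f · T_b · n_s · n_b = 0.5 × 1.13 × 1.0 × 205 × 1 × 2 = 231.6 kN.
Design strength φR_n = 1 × 231.6 = 232 kN.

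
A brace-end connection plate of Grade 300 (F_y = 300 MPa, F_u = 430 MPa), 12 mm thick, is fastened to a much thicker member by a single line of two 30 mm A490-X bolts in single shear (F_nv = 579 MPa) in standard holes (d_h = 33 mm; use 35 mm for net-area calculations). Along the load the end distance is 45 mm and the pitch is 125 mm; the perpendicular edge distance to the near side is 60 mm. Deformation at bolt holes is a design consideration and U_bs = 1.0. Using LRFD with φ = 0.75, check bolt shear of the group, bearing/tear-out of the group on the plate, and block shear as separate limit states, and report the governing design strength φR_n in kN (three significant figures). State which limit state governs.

411 kN (bearing governs)

Bolt shear: A_b = π·30²/4 = 706.9 mm²; R_n = 579 × 706.9 × 2 × 1 / 1000 = 818.5 kN → 0.75 × 818.5 = 614 kN.
Bearing: edge l_c = 28.5, r_n = 176.5 kN; interior l_c = 92, r_n = 371.5 kN; R_n = 176.5 + 1·371.5 = 548 kN → 411 kN.
Block shear: A_gv = 2040, A_nv = 1410, A_nt = 510 mm²; R_n = min(0.6F_uA_nv, 0.6F_yA_gv) + U_bs·F_u·A_nt = 583.1 kN → 437 kN.
Bearing governs: 411 kN.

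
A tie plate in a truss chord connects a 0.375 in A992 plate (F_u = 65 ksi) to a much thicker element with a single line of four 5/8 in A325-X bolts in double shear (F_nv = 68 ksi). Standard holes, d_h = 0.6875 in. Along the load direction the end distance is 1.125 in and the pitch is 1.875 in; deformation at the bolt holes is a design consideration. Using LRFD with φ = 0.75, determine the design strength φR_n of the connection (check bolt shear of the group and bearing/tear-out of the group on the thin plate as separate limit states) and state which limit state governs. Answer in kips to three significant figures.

Bolt shear: A_b = π·0.625²/4 = 0.3068 in²; R_n = 68 × 0.3068 × 4 × 2 = 166.9 kips → 0.75 × 166.9 = 125 kips.
Bearing (1.2 l_c t F_u ≤ 2.4 d t F_u): upper limit = 2.4·0.625·0.375·65 = 36.56 kips.
  Edge l_c = 1.125 − 0.6875/2 = 0.7812 → r_n = 22.85 kips; interior l_c = 1.875 − 0.6875 = 1.188 → r_n = 34.73 kips.
  R_n,bearing = 1·22.85 + 3·34.73 = 127.1 kips → 0.75 × 127.1 = 95.3 kips.
Bearing governs: 95.3 kips.

95.3 kips (bearing governs)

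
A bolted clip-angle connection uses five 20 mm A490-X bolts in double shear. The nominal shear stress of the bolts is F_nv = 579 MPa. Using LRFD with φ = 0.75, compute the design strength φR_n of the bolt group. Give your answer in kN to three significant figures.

1360 kN

A_b = π × 20² / 4 = 314.2 mm².
R_n = F_nv · A_b · n · n_s = 579 × 314.2 × 5 × 2 / 1000 = 1819 kN.
Design strength φR_n = 0.75 × 1819 = 1360 kN.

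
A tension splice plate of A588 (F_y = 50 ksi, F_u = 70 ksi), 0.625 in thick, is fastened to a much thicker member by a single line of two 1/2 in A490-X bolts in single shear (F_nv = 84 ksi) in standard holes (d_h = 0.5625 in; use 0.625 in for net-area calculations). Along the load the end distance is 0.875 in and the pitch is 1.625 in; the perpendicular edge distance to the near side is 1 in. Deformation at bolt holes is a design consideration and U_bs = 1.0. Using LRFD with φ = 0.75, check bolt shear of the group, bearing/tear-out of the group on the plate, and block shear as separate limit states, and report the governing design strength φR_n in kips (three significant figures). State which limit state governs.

Bolt shear: A_b = π·0.5²/4 = 0.1963 in²; R_n = 84 × 0.1963 × 2 × 1 = 32.99 kips → 0.75 × 32.99 = 24.7 kips.
Bearing: edge l_c = 0.5938, r_n = 31.17 kips; interior l_c = 1.062, r_n = 52.5 kips; R_n = 31.17 + 1·52.5 = 83.67 kips → 62.8 kips.
Block shear: A_gv = 1.562, A_nv = 0.9766, A_nt = 0.4297 in²; R_n = min(0.6F_uA_nv, 0.6F_yA_gv) + U_bs·F_u·A_nt = 71.09 kips → 53.3 kips.
Bolt shear governs: 24.7 kips.

24.7 kips (bolt shear governs)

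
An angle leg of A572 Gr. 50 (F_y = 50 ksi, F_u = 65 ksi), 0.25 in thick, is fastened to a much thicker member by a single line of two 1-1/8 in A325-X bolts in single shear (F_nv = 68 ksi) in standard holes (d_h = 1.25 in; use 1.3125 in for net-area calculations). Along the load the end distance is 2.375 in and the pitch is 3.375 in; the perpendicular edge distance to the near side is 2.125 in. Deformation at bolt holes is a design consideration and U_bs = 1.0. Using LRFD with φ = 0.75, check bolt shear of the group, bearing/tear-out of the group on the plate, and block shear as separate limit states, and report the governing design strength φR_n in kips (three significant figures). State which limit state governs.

45.6 kips (block shear governs)

Bolt shear: A_b = π·1.125²/4 = 0.994 in²; R_n = 68 × 0.994 × 2 × 1 = 135.2 kips → 0.75 × 135.2 = 101 kips.
Bearing: edge l_c = 1.75, r_n = 34.12 kips; interior l_c = 2.125, r_n = 41.44 kips; R_n = 34.12 + 1·41.44 = 75.56 kips → 56.7 kips.
Block shear: A_gv = 1.438, A_nv = 0.9453, A_nt = 0.3672 in²; R_n = min(0.6F_uA_nv, 0.6F_yA_gv) + U_bs·F_u·A_nt = 60.73 kips → 45.6 kips.
Block shear governs: 45.6 kips.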